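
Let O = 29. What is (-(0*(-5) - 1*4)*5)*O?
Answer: 580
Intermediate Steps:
(-(0*(-5) - 1*4)*5)*O = (-(0*(-5) - 1*4)*5)*29 = (-(0 - 4)*5)*29 = (-1*(-4)*5)*29 = (4*5)*29 = 20*29 = 580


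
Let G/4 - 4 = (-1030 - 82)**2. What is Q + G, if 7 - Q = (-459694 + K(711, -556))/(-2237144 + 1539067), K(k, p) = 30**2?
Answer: 3452827300529/698077 ≈ 4.9462e+6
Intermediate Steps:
K(k, p) = 900
Q = 4427745/698077 (Q = 7 - (-459694 + 900)/(-2237144 + 1539067) = 7 - (-458794)/(-698077) = 7 - (-458794)*(-1)/698077 = 7 - 1*458794/698077 = 7 - 458794/698077 = 4427745/698077 ≈ 6.3428)
G = 4946192 (G = 16 + 4*(-1030 - 82)**2 = 16 + 4*(-1112)**2 = 16 + 4*1236544 = 16 + 4946176 = 4946192)
Q + G = 4427745/698077 + 4946192 = 3452827300529/698077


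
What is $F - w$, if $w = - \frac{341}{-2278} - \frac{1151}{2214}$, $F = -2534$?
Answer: $- \frac{3194585431}{1260873} \approx -2533.6$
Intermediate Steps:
$w = - \frac{466751}{1260873}$ ($w = \left(-341\right) \left(- \frac{1}{2278}\right) - \frac{1151}{2214} = \frac{341}{2278} - \frac{1151}{2214} = - \frac{466751}{1260873} \approx -0.37018$)
$F - w = -2534 - - \frac{466751}{1260873} = -2534 + \frac{466751}{1260873} = - \frac{3194585431}{1260873}$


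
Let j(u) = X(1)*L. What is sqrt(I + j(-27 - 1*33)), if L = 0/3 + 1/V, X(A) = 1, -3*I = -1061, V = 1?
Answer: 2*sqrt(798)/3 ≈ 18.833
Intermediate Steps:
I = 1061/3 (I = -1/3*(-1061) = 1061/3 ≈ 353.67)
L = 1 (L = 0/3 + 1/1 = 0*(1/3) + 1*1 = 0 + 1 = 1)
j(u) = 1 (j(u) = 1*1 = 1)
sqrt(I + j(-27 - 1*33)) = sqrt(1061/3 + 1) = sqrt(1064/3) = 2*sqrt(798)/3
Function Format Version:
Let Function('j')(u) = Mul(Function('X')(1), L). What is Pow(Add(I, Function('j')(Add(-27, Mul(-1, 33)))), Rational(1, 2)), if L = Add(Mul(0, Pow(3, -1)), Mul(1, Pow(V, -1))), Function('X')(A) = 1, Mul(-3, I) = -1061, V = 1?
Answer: Mul(Rational(2, 3), Pow(798, Rational(1, 2))) ≈ 18.833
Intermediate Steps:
I = Rational(1061, 3) (I = Mul(Rational(-1, 3), -1061) = Rational(1061, 3) ≈ 353.67)
L = 1 (L = Add(Mul(0, Pow(3, -1)), Mul(1, Pow(1, -1))) = Add(Mul(0, Rational(1, 3)), Mul(1, 1)) = Add(0, 1) = 1)
Function('j')(u) = 1 (Function('j')(u) = Mul(1, 1) = 1)
Pow(Add(I, Function('j')(Add(-27, Mul(-1, 33)))), Rational(1, 2)) = Pow(Add(Rational(1061, 3), 1), Rational(1, 2)) = Pow(Rational(1064, 3), Rational(1, 2)) = Mul(Rational(2, 3), Pow(798, Rational(1, 2)))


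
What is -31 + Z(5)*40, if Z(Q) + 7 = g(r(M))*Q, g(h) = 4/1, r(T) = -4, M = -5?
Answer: 489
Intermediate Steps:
g(h) = 4 (g(h) = 4*1 = 4)
Z(Q) = -7 + 4*Q
-31 + Z(5)*40 = -31 + (-7 + 4*5)*40 = -31 + (-7 + 20)*40 = -31 + 13*40 = -31 + 520 = 489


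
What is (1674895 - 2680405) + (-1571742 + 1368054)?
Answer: -1209198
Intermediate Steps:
(1674895 - 2680405) + (-1571742 + 1368054) = -1005510 - 203688 = -1209198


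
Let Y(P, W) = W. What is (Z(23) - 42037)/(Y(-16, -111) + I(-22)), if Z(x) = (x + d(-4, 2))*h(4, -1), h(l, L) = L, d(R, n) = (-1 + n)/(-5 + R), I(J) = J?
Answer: 54077/171 ≈ 316.24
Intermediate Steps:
d(R, n) = (-1 + n)/(-5 + R)
Z(x) = ⅑ - x (Z(x) = (x + (-1 + 2)/(-5 - 4))*(-1) = (x + 1/(-9))*(-1) = (x - ⅑*1)*(-1) = (x - ⅑)*(-1) = (-⅑ + x)*(-1) = ⅑ - x)
(Z(23) - 42037)/(Y(-16, -111) + I(-22)) = ((⅑ - 1*23) - 42037)/(-111 - 22) = ((⅑ - 23) - 42037)/(-133) = (-206/9 - 42037)*(-1/133) = -378539/9*(-1/133) = 54077/171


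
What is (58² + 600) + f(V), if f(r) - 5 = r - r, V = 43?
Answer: 3969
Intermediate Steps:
f(r) = 5 (f(r) = 5 + (r - r) = 5 + 0 = 5)
(58² + 600) + f(V) = (58² + 600) + 5 = (3364 + 600) + 5 = 3964 + 5 = 3969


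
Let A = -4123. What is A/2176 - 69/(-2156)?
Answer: -2184761/1172864 ≈ -1.8628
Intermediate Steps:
A/2176 - 69/(-2156) = -4123/2176 - 69/(-2156) = -4123*1/2176 - 69*(-1/2156) = -4123/2176 + 69/2156 = -2184761/1172864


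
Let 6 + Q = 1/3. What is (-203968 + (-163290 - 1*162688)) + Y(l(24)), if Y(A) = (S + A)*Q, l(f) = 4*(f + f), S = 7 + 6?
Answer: -1593323/3 ≈ -5.3111e+5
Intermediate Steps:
S = 13
l(f) = 8*f (l(f) = 4*(2*f) = 8*f)
Q = -17/3 (Q = -6 + 1/3 = -17/3 ≈ -5.6667)
Y(A) = -221/3 - 17*A/3 (Y(A) = (13 + A)*(-17/3) = -221/3 - 17*A/3)
(-203968 + (-163290 - 1*162688)) + Y(l(24)) = (-203968 + (-163290 - 1*162688)) + (-221/3 - 136*24/3) = (-203968 + (-163290 - 162688)) + (-221/3 - 17/3*192) = (-203968 - 325978) + (-221/3 - 1088) = -529946 - 3485/3 = -1593323/3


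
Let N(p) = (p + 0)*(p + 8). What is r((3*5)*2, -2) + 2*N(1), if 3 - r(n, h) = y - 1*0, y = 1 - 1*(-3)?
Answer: 17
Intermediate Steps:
y = 4 (y = 1 + 3 = 4)
r(n, h) = -1 (r(n, h) = 3 - (4 - 1*0) = 3 - (4 + 0) = 3 - 1*4 = 3 - 4 = -1)
N(p) = p*(8 + p)
r((3*5)*2, -2) + 2*N(1) = -1 + 2*(1*(8 + 1)) = -1 + 2*(1*9) = -1 + 2*9 = -1 + 18 = 17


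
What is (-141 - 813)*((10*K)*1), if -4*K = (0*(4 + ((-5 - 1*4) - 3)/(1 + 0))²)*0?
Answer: 0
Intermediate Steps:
K = 0 (K = -0*(4 + ((-5 - 1*4) - 3)/(1 + 0))²*0/4 = -0*(4 + ((-5 - 4) - 3)/1)²*0/4 = -0*(4 + (-9 - 3)*1)²*0/4 = -0*(4 - 12*1)²*0/4 = -0*(4 - 12)²*0/4 = -0*(-8)²*0/4 = -0*64*0/4 = -0*0 = -¼*0 = 0)
(-141 - 813)*((10*K)*1) = (-141 - 813)*((10*0)*1) = -0 = -954*0 = 0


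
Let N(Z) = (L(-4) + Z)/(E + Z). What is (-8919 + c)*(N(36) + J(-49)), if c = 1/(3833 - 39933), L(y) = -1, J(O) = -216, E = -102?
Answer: 4601357601191/2382600 ≈ 1.9312e+6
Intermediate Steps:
c = -1/36100 (c = 1/(-36100) = -1/36100 ≈ -2.7701e-5)
N(Z) = (-1 + Z)/(-102 + Z)
(-8919 + c)*(N(36) + J(-49)) = (-8919 - 1/36100)*((-1 + 36)/(-102 + 36) - 216) = -321975901*(35/(-66) - 216)/36100 = -321975901*(-1/66*35 - 216)/36100 = -321975901*(-35/66 - 216)/36100 = -321975901/36100*(-14291/66) = 4601357601191/2382600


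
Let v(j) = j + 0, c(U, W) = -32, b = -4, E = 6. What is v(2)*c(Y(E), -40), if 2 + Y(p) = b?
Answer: -64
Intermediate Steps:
Y(p) = -6 (Y(p) = -2 - 4 = -6)
v(j) = j
v(2)*c(Y(E), -40) = 2*(-32) = -64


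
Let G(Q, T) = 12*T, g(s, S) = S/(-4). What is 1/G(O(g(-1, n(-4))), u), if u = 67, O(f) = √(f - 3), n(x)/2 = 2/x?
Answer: 1/804 ≈ 0.0012438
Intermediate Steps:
n(x) = 4/x (n(x) = 2*(2/x) = 4/x)
g(s, S) = -S/4 (g(s, S) = S*(-¼) = -S/4)
O(f) = √(-3 + f)
1/G(O(g(-1, n(-4))), u) = 1/(12*67) = 1/804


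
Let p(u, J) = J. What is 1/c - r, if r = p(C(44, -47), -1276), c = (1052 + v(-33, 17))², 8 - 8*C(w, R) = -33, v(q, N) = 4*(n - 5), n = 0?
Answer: 1358970625/1065024 ≈ 1276.0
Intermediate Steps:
v(q, N) = -20 (v(q, N) = 4*(0 - 5) = 4*(-5) = -20)
C(w, R) = 41/8 (C(w, R) = 1 - ⅛*(-33) = 1 + 33/8 = 41/8)
c = 1065024 (c = (1052 - 20)² = 1032² = 1065024)
r = -1276
1/c - r = 1/1065024 - 1*(-1276) = 1/1065024 + 1276 = 1358970625/1065024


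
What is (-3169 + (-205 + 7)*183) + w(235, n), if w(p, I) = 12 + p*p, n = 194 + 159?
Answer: 15834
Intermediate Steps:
n = 353
w(p, I) = 12 + p²
(-3169 + (-205 + 7)*183) + w(235, n) = (-3169 + (-205 + 7)*183) + (12 + 235²) = (-3169 - 198*183) + (12 + 55225) = (-3169 - 36234) + 55237 = -39403 + 55237 = 15834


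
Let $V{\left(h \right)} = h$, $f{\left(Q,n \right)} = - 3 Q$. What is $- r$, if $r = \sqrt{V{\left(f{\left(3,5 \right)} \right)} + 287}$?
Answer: $- \sqrt{278} \approx -16.673$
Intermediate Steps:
$r = \sqrt{278}$ ($r = \sqrt{\left(-3\right) 3 + 287} = \sqrt{-9 + 287} = \sqrt{278} \approx 16.673$)
$- r = - \sqrt{278}$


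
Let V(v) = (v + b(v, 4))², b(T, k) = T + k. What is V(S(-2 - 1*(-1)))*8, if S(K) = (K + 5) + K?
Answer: 800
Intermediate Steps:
S(K) = 5 + 2*K (S(K) = (5 + K) + K = 5 + 2*K)
V(v) = (4 + 2*v)² (V(v) = (v + (v + 4))² = (v + (4 + v))² = (4 + 2*v)²)
V(S(-2 - 1*(-1)))*8 = (4*(2 + (5 + 2*(-2 - 1*(-1))))²)*8 = (4*(2 + (5 + 2*(-2 + 1)))²)*8 = (4*(2 + (5 + 2*(-1)))²)*8 = (4*(2 + (5 - 2))²)*8 = (4*(2 + 3)²)*8 = (4*5²)*8 = (4*25)*8 = 100*8 = 800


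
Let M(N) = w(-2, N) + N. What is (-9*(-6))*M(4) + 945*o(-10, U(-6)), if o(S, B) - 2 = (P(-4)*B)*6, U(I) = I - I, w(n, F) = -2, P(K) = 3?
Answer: 1998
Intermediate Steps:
U(I) = 0
M(N) = -2 + N
o(S, B) = 2 + 18*B (o(S, B) = 2 + (3*B)*6 = 2 + 18*B)
(-9*(-6))*M(4) + 945*o(-10, U(-6)) = (-9*(-6))*(-2 + 4) + 945*(2 + 18*0) = 54*2 + 945*(2 + 0) = 108 + 945*2 = 108 + 1890 = 1998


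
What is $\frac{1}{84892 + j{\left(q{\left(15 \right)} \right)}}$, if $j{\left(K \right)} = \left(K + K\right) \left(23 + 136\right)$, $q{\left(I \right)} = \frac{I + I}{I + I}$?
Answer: $\frac{1}{85210} \approx 1.1736 \cdot 10^{-5}$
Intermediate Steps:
$q{\left(I \right)} = 1$ ($q{\left(I \right)} = \frac{2 I}{2 I} = 2 I \frac{1}{2 I} = 1$)
$j{\left(K \right)} = 318 K$ ($j{\left(K \right)} = 2 K 159 = 318 K$)
$\frac{1}{84892 + j{\left(q{\left(15 \right)} \right)}} = \frac{1}{84892 + 318 \cdot 1} = \frac{1}{84892 + 318} = \frac{1}{85210}$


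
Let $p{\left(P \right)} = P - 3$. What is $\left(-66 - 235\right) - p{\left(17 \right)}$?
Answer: $-315$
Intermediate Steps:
$p{\left(P \right)} = -3 + P$ ($p{\left(P \right)} = P - 3 = -3 + P$)
$\left(-66 - 235\right) - p{\left(17 \right)} = \left(-66 - 235\right) - \left(-3 + 17\right) = \left(-66 - 235\right) - 14 = -301 - 14 = -315$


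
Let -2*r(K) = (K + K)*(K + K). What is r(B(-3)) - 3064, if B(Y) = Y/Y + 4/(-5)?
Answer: -76602/25 ≈ -3064.1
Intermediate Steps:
B(Y) = 1/5 (B(Y) = 1 + 4*(-1/5) = 1 - 4/5 = 1/5)
r(K) = -2*K**2 (r(K) = -(K + K)*(K + K)/2 = -2*K*2*K/2 = -2*K**2)
r(B(-3)) - 3064 = -2*(1/5)**2 - 3064 = -2*1/25 - 3064 = -2/25 - 3064 = -76602/25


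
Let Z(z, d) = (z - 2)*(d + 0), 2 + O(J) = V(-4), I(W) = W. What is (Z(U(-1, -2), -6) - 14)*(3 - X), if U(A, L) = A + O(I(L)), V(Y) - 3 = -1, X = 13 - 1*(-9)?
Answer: -76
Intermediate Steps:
X = 22 (X = 13 + 9 = 22)
V(Y) = 2 (V(Y) = 3 - 1 = 2)
O(J) = 0 (O(J) = -2 + 2 = 0)
U(A, L) = A (U(A, L) = A + 0 = A)
Z(z, d) = d*(-2 + z) (Z(z, d) = (-2 + z)*d = d*(-2 + z))
(Z(U(-1, -2), -6) - 14)*(3 - X) = (-6*(-2 - 1) - 14)*(3 - 1*22) = (-6*(-3) - 14)*(3 - 22) = (18 - 14)*(-19) = 4*(-19) = -76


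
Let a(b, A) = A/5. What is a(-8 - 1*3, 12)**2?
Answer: 144/25 ≈ 5.7600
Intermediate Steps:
a(b, A) = A/5 (a(b, A) = A*(1/5) = A/5)
a(-8 - 1*3, 12)**2 = ((1/5)*12)**2 = (12/5)**2 = 144/25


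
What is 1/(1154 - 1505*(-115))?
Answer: 1/174229 ≈ 5.7396e-6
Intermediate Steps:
1/(1154 - 1505*(-115)) = 1/(1154 + 173075) = 1/174229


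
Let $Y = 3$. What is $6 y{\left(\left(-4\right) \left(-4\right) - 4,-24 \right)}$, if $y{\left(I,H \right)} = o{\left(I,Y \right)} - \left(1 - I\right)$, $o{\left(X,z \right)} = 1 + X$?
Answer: $144$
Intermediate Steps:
$y{\left(I,H \right)} = 2 I$ ($y{\left(I,H \right)} = \left(1 + I\right) - \left(1 - I\right) = \left(1 + I\right) + \left(-1 + I\right) = 2 I$)
$6 y{\left(\left(-4\right) \left(-4\right) - 4,-24 \right)} = 6 \cdot 2 \left(\left(-4\right) \left(-4\right) - 4\right) = 6 \cdot 2 \left(16 - 4\right) = 6 \cdot 2 \cdot 12 = 6 \cdot 24 = 144$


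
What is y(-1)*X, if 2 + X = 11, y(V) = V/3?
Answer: -3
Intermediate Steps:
y(V) = V/3 (y(V) = V*(⅓) = V/3)
X = 9 (X = -2 + 11 = 9)
y(-1)*X = ((⅓)*(-1))*9 = -⅓*9 = -3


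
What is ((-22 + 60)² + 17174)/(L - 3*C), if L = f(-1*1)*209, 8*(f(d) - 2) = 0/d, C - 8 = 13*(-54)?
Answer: 9309/1250 ≈ 7.4472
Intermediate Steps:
C = -694 (C = 8 + 13*(-54) = 8 - 702 = -694)
f(d) = 2 (f(d) = 2 + (0/d)/8 = 2 + (⅛)*0 = 2 + 0 = 2)
L = 418 (L = 2*209 = 418)
((-22 + 60)² + 17174)/(L - 3*C) = ((-22 + 60)² + 17174)/(418 - 3*(-694)) = (38² + 17174)/(418 + 2082) = (1444 + 17174)/2500 = 18618*(1/2500) = 9309/1250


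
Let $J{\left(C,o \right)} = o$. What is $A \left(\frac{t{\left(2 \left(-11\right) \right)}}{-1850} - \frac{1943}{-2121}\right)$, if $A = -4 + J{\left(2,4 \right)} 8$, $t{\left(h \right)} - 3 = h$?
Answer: $\frac{7269698}{280275} \approx 25.938$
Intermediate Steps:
$t{\left(h \right)} = 3 + h$
$A = 28$ ($A = -4 + 4 \cdot 8 = -4 + 32 = 28$)
$A \left(\frac{t{\left(2 \left(-11\right) \right)}}{-1850} - \frac{1943}{-2121}\right) = 28 \left(\frac{3 + 2 \left(-11\right)}{-1850} - \frac{1943}{-2121}\right) = 28 \left(\left(3 - 22\right) \left(- \frac{1}{1850}\right) - - \frac{1943}{2121}\right) = 28 \left(\left(-19\right) \left(- \frac{1}{1850}\right) + \frac{1943}{2121}\right) = 28 \left(\frac{19}{1850} + \frac{1943}{2121}\right) = 28 \cdot \frac{3634849}{3923850} = \frac{7269698}{280275}$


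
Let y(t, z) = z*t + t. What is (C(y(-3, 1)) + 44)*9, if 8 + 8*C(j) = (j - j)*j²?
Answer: 387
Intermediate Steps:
y(t, z) = t + t*z (y(t, z) = t*z + t = t + t*z)
C(j) = -1 (C(j) = -1 + ((j - j)*j²)/8 = -1 + (0*j²)/8 = -1 + (⅛)*0 = -1 + 0 = -1)
(C(y(-3, 1)) + 44)*9 = (-1 + 44)*9 = 43*9 = 387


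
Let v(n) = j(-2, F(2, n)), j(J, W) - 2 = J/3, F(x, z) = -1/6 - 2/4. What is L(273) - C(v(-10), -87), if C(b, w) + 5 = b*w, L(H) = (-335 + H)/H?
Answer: 32971/273 ≈ 120.77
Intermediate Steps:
F(x, z) = -⅔ (F(x, z) = -1*⅙ - 2*¼ = -⅙ - ½ = -⅔)
j(J, W) = 2 + J/3
L(H) = (-335 + H)/H
v(n) = 4/3 (v(n) = 2 + (⅓)*(-2) = 2 - ⅔ = 4/3)
C(b, w) = -5 + b*w
L(273) - C(v(-10), -87) = (-335 + 273)/273 - (-5 + (4/3)*(-87)) = (1/273)*(-62) - (-5 - 116) = -62/273 - 1*(-121) = -62/273 + 121 = 32971/273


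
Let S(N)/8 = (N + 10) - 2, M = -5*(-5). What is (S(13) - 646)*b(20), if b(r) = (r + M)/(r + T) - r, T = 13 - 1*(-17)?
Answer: 45649/5 ≈ 9129.8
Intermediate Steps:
M = 25
T = 30 (T = 13 + 17 = 30)
S(N) = 64 + 8*N (S(N) = 8*((N + 10) - 2) = 8*((10 + N) - 2) = 8*(8 + N) = 64 + 8*N)
b(r) = -r + (25 + r)/(30 + r) (b(r) = (r + 25)/(r + 30) - r = (25 + r)/(30 + r) - r = -r + (25 + r)/(30 + r))
(S(13) - 646)*b(20) = ((64 + 8*13) - 646)*((25 - 1*20**2 - 29*20)/(30 + 20)) = ((64 + 104) - 646)*((25 - 1*400 - 580)/50) = (168 - 646)*((25 - 400 - 580)/50) = -239*(-955)/25 = -478*(-191/10) = 45649/5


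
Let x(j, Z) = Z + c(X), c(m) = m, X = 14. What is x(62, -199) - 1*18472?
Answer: -18657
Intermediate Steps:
x(j, Z) = 14 + Z (x(j, Z) = Z + 14 = 14 + Z)
x(62, -199) - 1*18472 = (14 - 199) - 1*18472 = -185 - 18472 = -18657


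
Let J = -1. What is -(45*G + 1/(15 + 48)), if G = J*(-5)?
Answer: -14176/63 ≈ -225.02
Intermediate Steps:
G = 5 (G = -1*(-5) = 5)
-(45*G + 1/(15 + 48)) = -(45*5 + 1/(15 + 48)) = -(225 + 1/63) = -1*14176/63 = -14176/63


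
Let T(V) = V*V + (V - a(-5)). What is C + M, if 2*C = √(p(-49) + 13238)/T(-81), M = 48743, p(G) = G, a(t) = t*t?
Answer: 48743 + 11*√109/12910 ≈ 48743.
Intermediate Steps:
a(t) = t²
T(V) = -25 + V + V² (T(V) = V*V + (V - 1*(-5)²) = V² + (V - 1*25) = V² + (V - 25) = V² + (-25 + V) = -25 + V + V²)
C = 11*√109/12910 (C = (√(-49 + 13238)/(-25 - 81 + (-81)²))/2 = (√13189/(-25 - 81 + 6561))/2 = ((11*√109)/6455)/2 = ((11*√109)*(1/6455))/2 = (11*√109/6455)/2 = 11*√109/12910 ≈ 0.0088957)
C + M = 11*√109/12910 + 48743 = 48743 + 11*√109/12910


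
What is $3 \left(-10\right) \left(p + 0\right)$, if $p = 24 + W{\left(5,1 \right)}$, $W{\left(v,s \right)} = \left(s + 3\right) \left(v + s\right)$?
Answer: $-1440$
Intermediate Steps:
$W{\left(v,s \right)} = \left(3 + s\right) \left(s + v\right)$
$p = 48$ ($p = 24 + \left(1^{2} + 3 \cdot 1 + 3 \cdot 5 + 1 \cdot 5\right) = 24 + \left(1 + 3 + 15 + 5\right) = 24 + 24 = 48$)
$3 \left(-10\right) \left(p + 0\right) = 3 \left(-10\right) \left(48 + 0\right) = \left(-30\right) 48 = -1440$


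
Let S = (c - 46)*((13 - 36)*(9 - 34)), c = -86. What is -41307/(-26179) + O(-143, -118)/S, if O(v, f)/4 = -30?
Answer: 52305713/33116435 ≈ 1.5794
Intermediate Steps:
O(v, f) = -120 (O(v, f) = 4*(-30) = -120)
S = -75900 (S = (-86 - 46)*((13 - 36)*(9 - 34)) = -(-3036)*(-25) = -132*575 = -75900)
-41307/(-26179) + O(-143, -118)/S = -41307/(-26179) - 120/(-75900) = -41307*(-1/26179) - 120*(-1/75900) = 41307/26179 + 2/1265 = 52305713/33116435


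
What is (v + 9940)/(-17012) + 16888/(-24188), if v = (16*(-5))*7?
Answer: -32136381/25717891 ≈ -1.2496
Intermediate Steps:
v = -560 (v = -80*7 = -560)
(v + 9940)/(-17012) + 16888/(-24188) = (-560 + 9940)/(-17012) + 16888/(-24188) = 9380*(-1/17012) + 16888*(-1/24188) = -2345/4253 - 4222/6047 = -32136381/25717891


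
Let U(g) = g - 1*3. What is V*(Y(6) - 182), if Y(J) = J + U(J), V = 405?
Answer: -70065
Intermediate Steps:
U(g) = -3 + g (U(g) = g - 3 = -3 + g)
Y(J) = -3 + 2*J (Y(J) = J + (-3 + J) = -3 + 2*J)
V*(Y(6) - 182) = 405*((-3 + 2*6) - 182) = 405*((-3 + 12) - 182) = 405*(9 - 182) = 405*(-173) = -70065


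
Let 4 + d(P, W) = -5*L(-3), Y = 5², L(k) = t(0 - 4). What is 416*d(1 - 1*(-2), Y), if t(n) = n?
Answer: 6656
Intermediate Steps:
L(k) = -4 (L(k) = 0 - 4 = -4)
Y = 25
d(P, W) = 16 (d(P, W) = -4 - 5*(-4) = -4 + 20 = 16)
416*d(1 - 1*(-2), Y) = 416*16 = 6656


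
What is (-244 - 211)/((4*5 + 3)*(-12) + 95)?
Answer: 455/181 ≈ 2.5138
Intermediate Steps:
(-244 - 211)/((4*5 + 3)*(-12) + 95) = -455/((20 + 3)*(-12) + 95) = -455/(23*(-12) + 95) = -455/(-276 + 95) = -455/(-181) = -455*(-1/181) = 455/181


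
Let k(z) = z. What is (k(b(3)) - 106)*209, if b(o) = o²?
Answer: -20273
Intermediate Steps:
(k(b(3)) - 106)*209 = (3² - 106)*209 = (9 - 106)*209 = -97*209 = -20273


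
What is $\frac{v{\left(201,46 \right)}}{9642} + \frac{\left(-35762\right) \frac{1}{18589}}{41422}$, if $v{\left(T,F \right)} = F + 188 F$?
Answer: $\frac{557831598004}{618689823853} \approx 0.90163$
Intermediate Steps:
$v{\left(T,F \right)} = 189 F$
$\frac{v{\left(201,46 \right)}}{9642} + \frac{\left(-35762\right) \frac{1}{18589}}{41422} = \frac{189 \cdot 46}{9642} + \frac{\left(-35762\right) \frac{1}{18589}}{41422} = 8694 \cdot \frac{1}{9642} + \left(-35762\right) \frac{1}{18589} \cdot \frac{1}{41422} = \frac{1449}{1607} - \frac{17881}{384996779} = \frac{557831598004}{618689823853}$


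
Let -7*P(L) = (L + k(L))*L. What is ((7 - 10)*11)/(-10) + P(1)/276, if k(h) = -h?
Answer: 33/10 ≈ 3.3000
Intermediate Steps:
P(L) = 0 (P(L) = -(L - L)*L/7 = -0*L = -1/7*0 = 0)
((7 - 10)*11)/(-10) + P(1)/276 = ((7 - 10)*11)/(-10) + 0/276 = -3*11*(-1/10) + 0*(1/276) = -33*(-1/10) + 0 = 33/10 + 0 = 33/10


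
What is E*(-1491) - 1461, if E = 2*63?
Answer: -189327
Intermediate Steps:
E = 126
E*(-1491) - 1461 = 126*(-1491) - 1461 = -187866 - 1461 = -189327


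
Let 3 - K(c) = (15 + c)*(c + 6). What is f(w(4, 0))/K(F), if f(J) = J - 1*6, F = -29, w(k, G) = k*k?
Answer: -10/319 ≈ -0.031348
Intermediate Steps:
w(k, G) = k**2
K(c) = 3 - (6 + c)*(15 + c) (K(c) = 3 - (15 + c)*(c + 6) = 3 - (15 + c)*(6 + c) = 3 - (6 + c)*(15 + c))
f(J) = -6 + J (f(J) = J - 6 = -6 + J)
f(w(4, 0))/K(F) = (-6 + 4**2)/(-87 - 1*(-29)**2 - 21*(-29)) = (-6 + 16)/(-87 - 1*841 + 609) = 10/(-87 - 841 + 609) = 10/(-319) = 10*(-1/319) = -10/319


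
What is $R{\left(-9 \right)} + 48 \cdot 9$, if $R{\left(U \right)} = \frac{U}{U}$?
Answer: $433$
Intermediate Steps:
$R{\left(U \right)} = 1$
$R{\left(-9 \right)} + 48 \cdot 9 = 1 + 48 \cdot 9 = 1 + 432 = 433$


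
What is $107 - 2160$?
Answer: $-2053$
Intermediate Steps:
$107 - 2160 = -2053$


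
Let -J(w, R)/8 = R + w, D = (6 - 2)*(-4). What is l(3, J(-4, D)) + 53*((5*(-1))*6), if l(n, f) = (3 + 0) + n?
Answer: -1584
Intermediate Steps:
D = -16 (D = 4*(-4) = -16)
J(w, R) = -8*R - 8*w (J(w, R) = -8*(R + w) = -8*R - 8*w)
l(n, f) = 3 + n
l(3, J(-4, D)) + 53*((5*(-1))*6) = (3 + 3) + 53*((5*(-1))*6) = 6 + 53*(-5*6) = 6 + 53*(-30) = 6 - 1590 = -1584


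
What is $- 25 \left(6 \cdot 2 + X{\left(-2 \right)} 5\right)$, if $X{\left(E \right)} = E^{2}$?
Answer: $-800$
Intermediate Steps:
$- 25 \left(6 \cdot 2 + X{\left(-2 \right)} 5\right) = - 25 \left(6 \cdot 2 + \left(-2\right)^{2} \cdot 5\right) = - 25 \left(12 + 4 \cdot 5\right) = - 25 \left(12 + 20\right) = \left(-25\right) 32 = -800$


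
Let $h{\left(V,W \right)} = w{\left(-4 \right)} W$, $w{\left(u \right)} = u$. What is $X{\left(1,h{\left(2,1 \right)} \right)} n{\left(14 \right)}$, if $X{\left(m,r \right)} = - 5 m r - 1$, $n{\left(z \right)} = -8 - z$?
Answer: $-418$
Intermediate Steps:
$h{\left(V,W \right)} = - 4 W$
$X{\left(m,r \right)} = -1 - 5 m r$ ($X{\left(m,r \right)} = - 5 m r - 1 = -1 - 5 m r$)
$X{\left(1,h{\left(2,1 \right)} \right)} n{\left(14 \right)} = \left(-1 - 5 \left(\left(-4\right) 1\right)\right) \left(-8 - 14\right) = \left(-1 - 5 \left(-4\right)\right) \left(-8 - 14\right) = \left(-1 + 20\right) \left(-22\right) = 19 \left(-22\right) = -418$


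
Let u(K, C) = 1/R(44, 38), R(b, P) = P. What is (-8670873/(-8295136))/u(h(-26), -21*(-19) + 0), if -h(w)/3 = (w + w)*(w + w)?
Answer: 164746587/4147568 ≈ 39.721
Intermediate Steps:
h(w) = -12*w² (h(w) = -3*(w + w)*(w + w) = -3*2*w*2*w = -12*w²)
u(K, C) = 1/38
(-8670873/(-8295136))/u(h(-26), -21*(-19) + 0) = (-8670873/(-8295136))/(1/38) = -8670873*(-1/8295136)*38 = (8670873/8295136)*38 = 164746587/4147568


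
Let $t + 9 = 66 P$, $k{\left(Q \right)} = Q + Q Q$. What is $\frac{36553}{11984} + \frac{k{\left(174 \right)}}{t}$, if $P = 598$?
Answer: $\frac{86059887}{22517936} \approx 3.8218$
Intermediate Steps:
$k{\left(Q \right)} = Q + Q^{2}$
$t = 39459$ ($t = -9 + 66 \cdot 598 = -9 + 39468 = 39459$)
$\frac{36553}{11984} + \frac{k{\left(174 \right)}}{t} = \frac{36553}{11984} + \frac{174 \left(1 + 174\right)}{39459} = 36553 \cdot \frac{1}{11984} + 174 \cdot 175 \cdot \frac{1}{39459} = \frac{36553}{11984} + 30450 \cdot \frac{1}{39459} = \frac{36553}{11984} + \frac{1450}{1879} = \frac{86059887}{22517936}$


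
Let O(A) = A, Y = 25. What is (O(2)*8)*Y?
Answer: 400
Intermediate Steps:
(O(2)*8)*Y = (2*8)*25 = 16*25 = 400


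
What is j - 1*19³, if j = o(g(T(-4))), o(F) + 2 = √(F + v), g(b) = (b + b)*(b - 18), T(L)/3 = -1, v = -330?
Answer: -6861 + 2*I*√51 ≈ -6861.0 + 14.283*I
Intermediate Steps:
T(L) = -3 (T(L) = 3*(-1) = -3)
g(b) = 2*b*(-18 + b) (g(b) = (2*b)*(-18 + b) = 2*b*(-18 + b))
o(F) = -2 + √(-330 + F) (o(F) = -2 + √(F - 330) = -2 + √(-330 + F))
j = -2 + 2*I*√51 (j = -2 + √(-330 + 2*(-3)*(-18 - 3)) = -2 + √(-330 + 2*(-3)*(-21)) = -2 + √(-330 + 126) = -2 + √(-204) = -2 + 2*I*√51 ≈ -2.0 + 14.283*I)
j - 1*19³ = (-2 + 2*I*√51) - 1*19³ = (-2 + 2*I*√51) - 1*6859 = (-2 + 2*I*√51) - 6859 = -6861 + 2*I*√51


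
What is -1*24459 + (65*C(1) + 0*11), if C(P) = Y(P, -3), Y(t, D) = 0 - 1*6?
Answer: -24849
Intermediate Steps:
Y(t, D) = -6 (Y(t, D) = 0 - 6 = -6)
C(P) = -6
-1*24459 + (65*C(1) + 0*11) = -1*24459 + (65*(-6) + 0*11) = -24459 + (-390 + 0) = -24459 - 390 = -24849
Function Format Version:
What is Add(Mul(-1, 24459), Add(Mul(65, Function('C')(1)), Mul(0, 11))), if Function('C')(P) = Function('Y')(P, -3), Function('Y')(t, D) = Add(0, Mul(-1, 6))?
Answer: -24849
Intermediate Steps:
Function('Y')(t, D) = -6 (Function('Y')(t, D) = Add(0, -6) = -6)
Function('C')(P) = -6
Add(Mul(-1, 24459), Add(Mul(65, Function('C')(1)), Mul(0, 11))) = Add(Mul(-1, 24459), Add(Mul(65, -6), Mul(0, 11))) = Add(-24459, Add(-390, 0)) = Add(-24459, -390) = -24849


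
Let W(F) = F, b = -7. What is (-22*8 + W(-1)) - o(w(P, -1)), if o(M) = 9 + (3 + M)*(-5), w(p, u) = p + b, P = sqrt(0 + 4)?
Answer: -196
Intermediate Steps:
P = 2 (P = sqrt(4) = 2)
w(p, u) = -7 + p (w(p, u) = p - 7 = -7 + p)
o(M) = -6 - 5*M (o(M) = 9 + (-15 - 5*M) = -6 - 5*M)
(-22*8 + W(-1)) - o(w(P, -1)) = (-22*8 - 1) - (-6 - 5*(-7 + 2)) = (-176 - 1) - (-6 - 5*(-5)) = -177 - (-6 + 25) = -177 - 1*19 = -177 - 19 = -196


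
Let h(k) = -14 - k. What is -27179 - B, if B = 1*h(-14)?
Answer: -27179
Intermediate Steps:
B = 0 (B = 1*(-14 - 1*(-14)) = 1*(-14 + 14) = 1*0 = 0)
-27179 - B = -27179 - 1*0 = -27179 + 0 = -27179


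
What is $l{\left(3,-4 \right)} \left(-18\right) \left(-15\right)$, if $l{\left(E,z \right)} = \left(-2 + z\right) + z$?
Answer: $-2700$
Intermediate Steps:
$l{\left(E,z \right)} = -2 + 2 z$
$l{\left(3,-4 \right)} \left(-18\right) \left(-15\right) = \left(-2 + 2 \left(-4\right)\right) \left(-18\right) \left(-15\right) = \left(-2 - 8\right) \left(-18\right) \left(-15\right) = \left(-10\right) \left(-18\right) \left(-15\right) = 180 \left(-15\right) = -2700$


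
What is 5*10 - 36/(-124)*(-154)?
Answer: 164/31 ≈ 5.2903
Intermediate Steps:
5*10 - 36/(-124)*(-154) = 50 - 36*(-1/124)*(-154) = 50 + (9/31)*(-154) = 50 - 1386/31 = 164/31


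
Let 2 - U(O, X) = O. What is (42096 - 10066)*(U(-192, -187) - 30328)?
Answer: -965192020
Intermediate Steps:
U(O, X) = 2 - O
(42096 - 10066)*(U(-192, -187) - 30328) = (42096 - 10066)*((2 - 1*(-192)) - 30328) = 32030*((2 + 192) - 30328) = 32030*(194 - 30328) = 32030*(-30134) = -965192020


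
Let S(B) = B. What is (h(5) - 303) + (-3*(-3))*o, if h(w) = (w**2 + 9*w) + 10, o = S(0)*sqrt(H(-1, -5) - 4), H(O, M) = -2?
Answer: -223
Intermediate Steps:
o = 0 (o = 0*sqrt(-2 - 4) = 0*sqrt(-6) = 0*(I*sqrt(6)) = 0)
h(w) = 10 + w**2 + 9*w
(h(5) - 303) + (-3*(-3))*o = ((10 + 5**2 + 9*5) - 303) - 3*(-3)*0 = ((10 + 25 + 45) - 303) + 9*0 = (80 - 303) + 0 = -223 + 0 = -223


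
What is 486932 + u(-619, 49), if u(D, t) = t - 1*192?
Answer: 486789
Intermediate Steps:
u(D, t) = -192 + t (u(D, t) = t - 192 = -192 + t)
486932 + u(-619, 49) = 486932 + (-192 + 49) = 486932 - 143 = 486789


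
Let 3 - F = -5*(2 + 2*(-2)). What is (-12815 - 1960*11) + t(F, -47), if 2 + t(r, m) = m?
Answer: -34424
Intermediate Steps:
F = -7 (F = 3 - (-5)*(2 + 2*(-2)) = 3 - (-5)*(2 - 4) = 3 - (-5)*(-2) = 3 - 1*10 = 3 - 10 = -7)
t(r, m) = -2 + m
(-12815 - 1960*11) + t(F, -47) = (-12815 - 1960*11) + (-2 - 47) = (-12815 - 21560) - 49 = -34375 - 49 = -34424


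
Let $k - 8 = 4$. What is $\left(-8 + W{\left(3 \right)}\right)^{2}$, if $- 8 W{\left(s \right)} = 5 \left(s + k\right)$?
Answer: $\frac{19321}{64} \approx 301.89$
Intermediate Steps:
$k = 12$ ($k = 8 + 4 = 12$)
$W{\left(s \right)} = - \frac{15}{2} - \frac{5 s}{8}$ ($W{\left(s \right)} = - \frac{5 \left(s + 12\right)}{8} = - \frac{5 \left(12 + s\right)}{8} = - \frac{60 + 5 s}{8} = - \frac{15}{2} - \frac{5 s}{8}$)
$\left(-8 + W{\left(3 \right)}\right)^{2} = \left(-8 - \frac{75}{8}\right)^{2} = \left(- \frac{139}{8}\right)^{2} = \frac{19321}{64}$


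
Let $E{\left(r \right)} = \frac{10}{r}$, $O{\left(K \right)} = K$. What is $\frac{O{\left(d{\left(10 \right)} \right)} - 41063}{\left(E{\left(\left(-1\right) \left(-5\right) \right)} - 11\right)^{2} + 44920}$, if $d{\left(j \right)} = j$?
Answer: $- \frac{41053}{45001} \approx -0.91227$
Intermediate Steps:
$\frac{O{\left(d{\left(10 \right)} \right)} - 41063}{\left(E{\left(\left(-1\right) \left(-5\right) \right)} - 11\right)^{2} + 44920} = \frac{10 - 41063}{\left(\frac{10}{\left(-1\right) \left(-5\right)} - 11\right)^{2} + 44920} = - \frac{41053}{\left(\frac{10}{5} - 11\right)^{2} + 44920} = - \frac{41053}{\left(10 \cdot \frac{1}{5} - 11\right)^{2} + 44920} = - \frac{41053}{\left(2 - 11\right)^{2} + 44920} = - \frac{41053}{\left(-9\right)^{2} + 44920} = - \frac{41053}{81 + 44920} = - \frac{41053}{45001}$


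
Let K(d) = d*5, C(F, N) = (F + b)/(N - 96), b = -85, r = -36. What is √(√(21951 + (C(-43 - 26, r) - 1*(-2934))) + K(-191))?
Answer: √(-34380 + 6*√895902)/6 ≈ 28.236*I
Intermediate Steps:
C(F, N) = (-85 + F)/(-96 + N) (C(F, N) = (F - 85)/(N - 96) = (-85 + F)/(-96 + N))
K(d) = 5*d
√(√(21951 + (C(-43 - 26, r) - 1*(-2934))) + K(-191)) = √(√(21951 + ((-85 + (-43 - 26))/(-96 - 36) - 1*(-2934))) + 5*(-191)) = √(√(21951 + ((-85 - 69)/(-132) + 2934)) - 955) = √(√(21951 + (-1/132*(-154) + 2934)) - 955) = √(√(21951 + (7/6 + 2934)) - 955) = √(√(21951 + 17611/6) - 955) = √(√(149317/6) - 955) = √(√895902/6 - 955) = √(-955 + √895902/6)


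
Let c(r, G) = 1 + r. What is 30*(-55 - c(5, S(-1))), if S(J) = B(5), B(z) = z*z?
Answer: -1830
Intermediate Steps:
B(z) = z²
S(J) = 25 (S(J) = 5² = 25)
30*(-55 - c(5, S(-1))) = 30*(-55 - (1 + 5)) = 30*(-55 - 1*6) = 30*(-55 - 6) = 30*(-61) = -1830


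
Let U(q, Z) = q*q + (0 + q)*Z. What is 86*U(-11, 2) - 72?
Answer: 8442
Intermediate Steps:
U(q, Z) = q² + Z*q (U(q, Z) = q² + q*Z = q² + Z*q)
86*U(-11, 2) - 72 = 86*(-11*(2 - 11)) - 72 = 86*(-11*(-9)) - 72 = 86*99 - 72 = 8514 - 72 = 8442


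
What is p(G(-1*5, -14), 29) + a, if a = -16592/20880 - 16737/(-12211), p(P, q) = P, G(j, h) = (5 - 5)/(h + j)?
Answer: 9178978/15935355 ≈ 0.57601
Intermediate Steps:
G(j, h) = 0 (G(j, h) = 0/(h + j) = 0)
a = 9178978/15935355 (a = -16592*1/20880 - 16737*(-1/12211) = -1037/1305 + 16737/12211 = 9178978/15935355 ≈ 0.57601)
p(G(-1*5, -14), 29) + a = 0 + 9178978/15935355 = 9178978/15935355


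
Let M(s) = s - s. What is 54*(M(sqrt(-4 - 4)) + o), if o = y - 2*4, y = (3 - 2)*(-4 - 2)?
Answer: -756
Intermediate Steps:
y = -6 (y = 1*(-6) = -6)
M(s) = 0
o = -14 (o = -6 - 2*4 = -6 - 8 = -14)
54*(M(sqrt(-4 - 4)) + o) = 54*(0 - 14) = 54*(-14) = -756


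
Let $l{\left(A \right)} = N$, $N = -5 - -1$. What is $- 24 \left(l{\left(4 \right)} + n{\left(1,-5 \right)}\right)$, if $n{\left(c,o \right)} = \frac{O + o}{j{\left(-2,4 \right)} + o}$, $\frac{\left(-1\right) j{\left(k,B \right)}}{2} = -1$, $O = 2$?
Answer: $72$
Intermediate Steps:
$j{\left(k,B \right)} = 2$ ($j{\left(k,B \right)} = \left(-2\right) \left(-1\right) = 2$)
$N = -4$ ($N = -5 + 1 = -4$)
$l{\left(A \right)} = -4$
$n{\left(c,o \right)} = 1$ ($n{\left(c,o \right)} = \frac{2 + o}{2 + o} = 1$)
$- 24 \left(l{\left(4 \right)} + n{\left(1,-5 \right)}\right) = - 24 \left(-4 + 1\right) = \left(-24\right) \left(-3\right) = 72$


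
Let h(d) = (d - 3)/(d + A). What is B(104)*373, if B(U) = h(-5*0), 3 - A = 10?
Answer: 1119/7 ≈ 159.86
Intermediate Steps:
A = -7 (A = 3 - 1*10 = 3 - 10 = -7)
h(d) = (-3 + d)/(-7 + d) (h(d) = (d - 3)/(d - 7) = (-3 + d)/(-7 + d))
B(U) = 3/7 (B(U) = (-3 - 5*0)/(-7 - 5*0) = (-3 + 0)/(-7 + 0) = -3/(-7) = -1/7*(-3) = 3/7)
B(104)*373 = (3/7)*373 = 1119/7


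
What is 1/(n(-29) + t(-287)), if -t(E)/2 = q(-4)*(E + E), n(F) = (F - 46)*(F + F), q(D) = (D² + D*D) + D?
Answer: 1/36494 ≈ 2.7402e-5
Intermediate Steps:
q(D) = D + 2*D² (q(D) = (D² + D²) + D = 2*D² + D = D + 2*D²)
n(F) = 2*F*(-46 + F) (n(F) = (-46 + F)*(2*F) = 2*F*(-46 + F))
t(E) = -112*E (t(E) = -2*(-4*(1 + 2*(-4)))*(E + E) = -2*(-4*(1 - 8))*2*E = -2*(-4*(-7))*2*E = -56*2*E = -112*E)
1/(n(-29) + t(-287)) = 1/(2*(-29)*(-46 - 29) - 112*(-287)) = 1/(2*(-29)*(-75) + 32144) = 1/(4350 + 32144) = 1/36494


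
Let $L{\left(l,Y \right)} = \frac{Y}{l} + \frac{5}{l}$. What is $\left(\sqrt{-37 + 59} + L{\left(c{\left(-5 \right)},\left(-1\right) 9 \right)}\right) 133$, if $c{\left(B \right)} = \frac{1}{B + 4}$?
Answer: $532 + 133 \sqrt{22} \approx 1155.8$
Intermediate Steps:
$c{\left(B \right)} = \frac{1}{4 + B}$
$L{\left(l,Y \right)} = \frac{5}{l} + \frac{Y}{l}$
$\left(\sqrt{-37 + 59} + L{\left(c{\left(-5 \right)},\left(-1\right) 9 \right)}\right) 133 = \left(\sqrt{-37 + 59} + \frac{5 - 9}{\frac{1}{4 - 5}}\right) 133 = \left(\sqrt{22} + \frac{5 - 9}{\frac{1}{-1}}\right) 133 = \left(\sqrt{22} + \frac{1}{-1} \left(-4\right)\right) 133 = \left(\sqrt{22} - -4\right) 133 = \left(\sqrt{22} + 4\right) 133 = \left(4 + \sqrt{22}\right) 133 = 532 + 133 \sqrt{22}$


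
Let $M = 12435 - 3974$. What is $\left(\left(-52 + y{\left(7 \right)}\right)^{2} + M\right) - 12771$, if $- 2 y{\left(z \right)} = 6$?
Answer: $-1285$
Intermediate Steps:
$y{\left(z \right)} = -3$ ($y{\left(z \right)} = \left(- \frac{1}{2}\right) 6 = -3$)
$M = 8461$
$\left(\left(-52 + y{\left(7 \right)}\right)^{2} + M\right) - 12771 = \left(\left(-52 - 3\right)^{2} + 8461\right) - 12771 = \left(\left(-55\right)^{2} + 8461\right) - 12771 = \left(3025 + 8461\right) - 12771 = 11486 - 12771 = -1285$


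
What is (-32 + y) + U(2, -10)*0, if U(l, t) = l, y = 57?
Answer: 25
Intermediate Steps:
(-32 + y) + U(2, -10)*0 = (-32 + 57) + 2*0 = 25 + 0 = 25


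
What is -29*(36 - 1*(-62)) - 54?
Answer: -2896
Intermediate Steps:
-29*(36 - 1*(-62)) - 54 = -29*(36 + 62) - 54 = -29*98 - 54 = -2842 - 54 = -2896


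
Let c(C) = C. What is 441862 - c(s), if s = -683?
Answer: 442545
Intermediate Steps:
441862 - c(s) = 441862 - 1*(-683) = 441862 + 683 = 442545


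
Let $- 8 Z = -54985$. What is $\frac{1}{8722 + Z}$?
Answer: $\frac{8}{124761} \approx 6.4123 \cdot 10^{-5}$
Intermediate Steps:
$Z = \frac{54985}{8}$ ($Z = \left(- \frac{1}{8}\right) \left(-54985\right) = \frac{54985}{8} \approx 6873.1$)
$\frac{1}{8722 + Z} = \frac{1}{8722 + \frac{54985}{8}} = \frac{1}{\frac{124761}{8}} = \frac{8}{124761}$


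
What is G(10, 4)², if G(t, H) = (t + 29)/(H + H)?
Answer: 1521/64 ≈ 23.766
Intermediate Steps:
G(t, H) = (29 + t)/(2*H) (G(t, H) = (29 + t)/((2*H)) = (29 + t)*(1/(2*H)) = (29 + t)/(2*H))
G(10, 4)² = ((½)*(29 + 10)/4)² = ((½)*(¼)*39)² = (39/8)² = 1521/64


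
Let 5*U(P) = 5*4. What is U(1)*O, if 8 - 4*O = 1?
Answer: 7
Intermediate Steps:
O = 7/4 (O = 2 - 1/4*1 = 2 - 1/4 = 7/4 ≈ 1.7500)
U(P) = 4 (U(P) = (5*4)/5 = (1/5)*20 = 4)
U(1)*O = 4*(7/4) = 7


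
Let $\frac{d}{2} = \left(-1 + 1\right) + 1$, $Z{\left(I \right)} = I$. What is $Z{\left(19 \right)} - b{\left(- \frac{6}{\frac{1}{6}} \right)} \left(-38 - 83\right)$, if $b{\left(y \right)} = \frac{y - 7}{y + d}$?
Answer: $\frac{5849}{34} \approx 172.03$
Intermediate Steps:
$d = 2$ ($d = 2 \left(\left(-1 + 1\right) + 1\right) = 2 \left(0 + 1\right) = 2 \cdot 1 = 2$)
$b{\left(y \right)} = \frac{-7 + y}{2 + y}$ ($b{\left(y \right)} = \frac{y - 7}{y + 2} = \frac{-7 + y}{2 + y}$)
$Z{\left(19 \right)} - b{\left(- \frac{6}{\frac{1}{6}} \right)} \left(-38 - 83\right) = 19 - \frac{-7 - \frac{6}{\frac{1}{6}}}{2 - \frac{6}{\frac{1}{6}}} \left(-38 - 83\right) = 19 - \frac{-7 - 6 \frac{1}{\frac{1}{6}}}{2 - 6 \frac{1}{\frac{1}{6}}} \left(-121\right) = 19 - \frac{-7 - 36}{2 - 36} \left(-121\right) = 19 - \frac{1}{-34} \left(-43\right) \left(-121\right) = 19 - \left(- \frac{1}{34}\right) \left(-43\right) \left(-121\right) = 19 - \frac{43}{34} \left(-121\right) = 19 - - \frac{5203}{34} = 19 + \frac{5203}{34} = \frac{5849}{34}$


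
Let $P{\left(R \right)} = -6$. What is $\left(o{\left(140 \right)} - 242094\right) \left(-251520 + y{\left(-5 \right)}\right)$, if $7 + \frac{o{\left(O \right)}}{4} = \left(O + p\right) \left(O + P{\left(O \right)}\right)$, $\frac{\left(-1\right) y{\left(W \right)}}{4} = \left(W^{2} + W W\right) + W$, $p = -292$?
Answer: $81448609800$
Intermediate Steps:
$y{\left(W \right)} = - 8 W^{2} - 4 W$ ($y{\left(W \right)} = - 4 \left(\left(W^{2} + W W\right) + W\right) = - 4 \left(\left(W^{2} + W^{2}\right) + W\right) = - 4 \left(2 W^{2} + W\right) = - 4 \left(W + 2 W^{2}\right) = - 8 W^{2} - 4 W$)
$o{\left(O \right)} = -28 + 4 \left(-292 + O\right) \left(-6 + O\right)$ ($o{\left(O \right)} = -28 + 4 \left(O - 292\right) \left(O - 6\right) = -28 + 4 \left(-292 + O\right) \left(-6 + O\right)$)
$\left(o{\left(140 \right)} - 242094\right) \left(-251520 + y{\left(-5 \right)}\right) = \left(\left(6980 - 166880 + 4 \cdot 140^{2}\right) - 242094\right) \left(-251520 - - 20 \left(1 + 2 \left(-5\right)\right)\right) = \left(\left(6980 - 166880 + 4 \cdot 19600\right) - 242094\right) \left(-251520 - - 20 \left(1 - 10\right)\right) = \left(\left(6980 - 166880 + 78400\right) - 242094\right) \left(-251520 - \left(-20\right) \left(-9\right)\right) = \left(-81500 - 242094\right) \left(-251520 - 180\right) = \left(-323594\right) \left(-251700\right) = 81448609800$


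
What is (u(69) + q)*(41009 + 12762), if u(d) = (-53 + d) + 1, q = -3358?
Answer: -179648911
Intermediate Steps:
u(d) = -52 + d
(u(69) + q)*(41009 + 12762) = ((-52 + 69) - 3358)*(41009 + 12762) = (17 - 3358)*53771 = -3341*53771 = -179648911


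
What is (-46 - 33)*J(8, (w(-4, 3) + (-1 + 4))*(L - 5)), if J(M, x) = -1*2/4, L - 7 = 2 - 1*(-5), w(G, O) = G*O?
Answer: 79/2 ≈ 39.500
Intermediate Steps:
L = 14 (L = 7 + (2 - 1*(-5)) = 7 + (2 + 5) = 7 + 7 = 14)
J(M, x) = -1/2 (J(M, x) = -2*1/4 = -1/2)
(-46 - 33)*J(8, (w(-4, 3) + (-1 + 4))*(L - 5)) = (-46 - 33)*(-1/2) = -79*(-1/2) = 79/2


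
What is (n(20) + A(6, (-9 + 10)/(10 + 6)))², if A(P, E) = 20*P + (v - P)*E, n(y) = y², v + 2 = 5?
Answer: 69172489/256 ≈ 2.7021e+5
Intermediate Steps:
v = 3 (v = -2 + 5 = 3)
A(P, E) = 20*P + E*(3 - P) (A(P, E) = 20*P + (3 - P)*E = 20*P + E*(3 - P))
(n(20) + A(6, (-9 + 10)/(10 + 6)))² = (20² + (3*((-9 + 10)/(10 + 6)) + 20*6 - 1*(-9 + 10)/(10 + 6)*6))² = (400 + (3*(1/16) + 120 - 1*1/16*6))² = (400 + (3/16 + 120 - 3/8))² = (400 + 1917/16)² = (8317/16)² = 69172489/256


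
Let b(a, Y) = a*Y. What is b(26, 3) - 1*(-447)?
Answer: 525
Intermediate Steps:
b(a, Y) = Y*a
b(26, 3) - 1*(-447) = 3*26 - 1*(-447) = 78 + 447 = 525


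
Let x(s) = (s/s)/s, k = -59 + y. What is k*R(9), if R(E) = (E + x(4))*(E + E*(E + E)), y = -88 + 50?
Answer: -613719/4 ≈ -1.5343e+5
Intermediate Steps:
y = -38
k = -97 (k = -59 - 38 = -97)
x(s) = 1/s
R(E) = (¼ + E)*(E + 2*E²) (R(E) = (E + 1/4)*(E + E*(E + E)) = (E + ¼)*(E + E*(2*E)) = (¼ + E)*(E + 2*E²))
k*R(9) = -97*9*(1 + 6*9 + 8*9²)/4 = -97*9*(1 + 54 + 8*81)/4 = -97*9*(1 + 54 + 648)/4 = -97*9*703/4 = -97*6327/4 = -613719/4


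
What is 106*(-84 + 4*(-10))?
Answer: -13144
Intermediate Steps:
106*(-84 + 4*(-10)) = 106*(-84 - 40) = 106*(-124) = -13144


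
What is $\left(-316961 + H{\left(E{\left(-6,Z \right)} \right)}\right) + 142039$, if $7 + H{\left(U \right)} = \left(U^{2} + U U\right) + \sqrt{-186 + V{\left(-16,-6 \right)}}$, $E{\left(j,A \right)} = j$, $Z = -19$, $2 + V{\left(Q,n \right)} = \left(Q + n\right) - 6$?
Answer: $-174857 + 6 i \sqrt{6} \approx -1.7486 \cdot 10^{5} + 14.697 i$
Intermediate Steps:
$V{\left(Q,n \right)} = -8 + Q + n$ ($V{\left(Q,n \right)} = -2 - \left(6 - Q - n\right) = -2 + \left(-6 + Q + n\right) = -8 + Q + n$)
$H{\left(U \right)} = -7 + 2 U^{2} + 6 i \sqrt{6}$ ($H{\left(U \right)} = -7 + \left(\left(U^{2} + U U\right) + \sqrt{-186 - 30}\right) = -7 + \left(\left(U^{2} + U^{2}\right) + \sqrt{-186 - 30}\right) = -7 + \left(2 U^{2} + \sqrt{-216}\right) = -7 + \left(2 U^{2} + 6 i \sqrt{6}\right) = -7 + 2 U^{2} + 6 i \sqrt{6}$)
$\left(-316961 + H{\left(E{\left(-6,Z \right)} \right)}\right) + 142039 = \left(-316961 + \left(-7 + 2 \left(-6\right)^{2} + 6 i \sqrt{6}\right)\right) + 142039 = \left(-316961 + \left(-7 + 2 \cdot 36 + 6 i \sqrt{6}\right)\right) + 142039 = \left(-316961 + \left(-7 + 72 + 6 i \sqrt{6}\right)\right) + 142039 = \left(-316961 + \left(65 + 6 i \sqrt{6}\right)\right) + 142039 = \left(-316896 + 6 i \sqrt{6}\right) + 142039 = -174857 + 6 i \sqrt{6}$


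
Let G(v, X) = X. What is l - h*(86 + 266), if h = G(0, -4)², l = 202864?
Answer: 197232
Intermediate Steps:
h = 16 (h = (-4)² = 16)
l - h*(86 + 266) = 202864 - 16*(86 + 266) = 202864 - 16*352 = 202864 - 1*5632 = 202864 - 5632 = 197232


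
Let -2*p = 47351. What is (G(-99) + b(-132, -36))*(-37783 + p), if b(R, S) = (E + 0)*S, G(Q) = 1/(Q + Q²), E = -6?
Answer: -257588921461/19404 ≈ -1.3275e+7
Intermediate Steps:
b(R, S) = -6*S (b(R, S) = (-6 + 0)*S = -6*S)
p = -47351/2 (p = -½*47351 = -47351/2 ≈ -23676.)
(G(-99) + b(-132, -36))*(-37783 + p) = (1/((-99)*(1 - 99)) - 6*(-36))*(-37783 - 47351/2) = (-1/99/(-98) + 216)*(-122917/2) = (-1/99*(-1/98) + 216)*(-122917/2) = (1/9702 + 216)*(-122917/2) = (2095633/9702)*(-122917/2) = -257588921461/19404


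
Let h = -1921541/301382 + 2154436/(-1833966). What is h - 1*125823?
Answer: -34774804054122517/276362170506 ≈ -1.2583e+5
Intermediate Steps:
h = -2086674546079/276362170506 (h = -1921541*1/301382 + 2154436*(-1/1833966) = -1921541/301382 - 1077218/916983 = -2086674546079/276362170506 ≈ -7.5505)
h - 1*125823 = -2086674546079/276362170506 - 1*125823 = -2086674546079/276362170506 - 125823 = -34774804054122517/276362170506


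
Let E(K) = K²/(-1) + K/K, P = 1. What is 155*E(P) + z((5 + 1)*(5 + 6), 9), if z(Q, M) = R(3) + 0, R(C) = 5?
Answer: 5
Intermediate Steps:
E(K) = 1 - K² (E(K) = K²*(-1) + 1 = -K² + 1 = 1 - K²)
z(Q, M) = 5 (z(Q, M) = 5 + 0 = 5)
155*E(P) + z((5 + 1)*(5 + 6), 9) = 155*(1 - 1*1²) + 5 = 155*(1 - 1*1) + 5 = 155*(1 - 1) + 5 = 155*0 + 5 = 0 + 5 = 5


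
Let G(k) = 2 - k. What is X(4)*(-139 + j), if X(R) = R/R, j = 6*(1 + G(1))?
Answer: -127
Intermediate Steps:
j = 12 (j = 6*(1 + (2 - 1*1)) = 6*(1 + (2 - 1)) = 6*(1 + 1) = 6*2 = 12)
X(R) = 1
X(4)*(-139 + j) = 1*(-139 + 12) = 1*(-127) = -127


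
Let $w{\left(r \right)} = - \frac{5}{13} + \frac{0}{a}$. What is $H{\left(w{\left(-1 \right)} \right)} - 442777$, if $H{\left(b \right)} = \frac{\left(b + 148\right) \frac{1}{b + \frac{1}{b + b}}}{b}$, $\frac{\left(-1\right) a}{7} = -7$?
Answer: $- \frac{96918269}{219} \approx -4.4255 \cdot 10^{5}$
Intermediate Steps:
$a = 49$ ($a = \left(-7\right) \left(-7\right) = 49$)
$w{\left(r \right)} = - \frac{5}{13}$ ($w{\left(r \right)} = - \frac{5}{13} + \frac{0}{49} = \left(-5\right) \frac{1}{13} + 0 \cdot \frac{1}{49} = - \frac{5}{13} + 0 = - \frac{5}{13}$)
$H{\left(b \right)} = \frac{148 + b}{b \left(b + \frac{1}{2 b}\right)}$ ($H{\left(b \right)} = \frac{\left(148 + b\right) \frac{1}{b + \frac{1}{2 b}}}{b} = \frac{\frac{1}{b + \frac{1}{2 b}} \left(148 + b\right)}{b} = \frac{148 + b}{b \left(b + \frac{1}{2 b}\right)}$)
$H{\left(w{\left(-1 \right)} \right)} - 442777 = \frac{2 \left(148 - \frac{5}{13}\right)}{1 + 2 \left(- \frac{5}{13}\right)^{2}} - 442777 = 2 \frac{1}{1 + 2 \cdot \frac{25}{169}} \cdot \frac{1919}{13} - 442777 = 2 \frac{1}{1 + \frac{50}{169}} \cdot \frac{1919}{13} - 442777 = 2 \frac{1}{\frac{219}{169}} \cdot \frac{1919}{13} - 442777 = 2 \cdot \frac{169}{219} \cdot \frac{1919}{13} - 442777 = \frac{49894}{219} - 442777 = - \frac{96918269}{219}$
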